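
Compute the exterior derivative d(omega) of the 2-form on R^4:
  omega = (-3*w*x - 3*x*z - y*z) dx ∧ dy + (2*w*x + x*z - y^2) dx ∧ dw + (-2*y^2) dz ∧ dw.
d(omega) = (-3*x - y) dx ∧ dy ∧ dz + (-3*x + 2*y) dx ∧ dy ∧ dw + (-x) dx ∧ dz ∧ dw + (-4*y) dy ∧ dz ∧ dw

For a 2-form omega = sum_{i<j} g_{ij} dx_i ∧ dx_j, the exterior derivative is
  d(omega) = sum_{i<j} d(g_{ij}) ∧ dx_i ∧ dx_j = sum_{i<j, k} (∂g_{ij}/∂x_k) dx_k ∧ dx_i ∧ dx_j.
Expand each term, using dx_k ∧ dx_i ∧ dx_j = sgn(permutation) dx_{(a)} ∧ dx_{(b)} ∧ dx_{(c)} with (a < b < c) sorted:
  d(-3*w*x - 3*x*z - y*z) includes (∂/∂z)(-3*w*x - 3*x*z - y*z) dz = (-3*x - y) dz, which multiplied by dx ∧ dy gives (-3*x - y) dx ∧ dy ∧ dz
  d(-3*w*x - 3*x*z - y*z) includes (∂/∂w)(-3*w*x - 3*x*z - y*z) dw = (-3*x) dw, which multiplied by dx ∧ dy gives (-3*x) dx ∧ dy ∧ dw
  d(2*w*x + x*z - y^2) includes (∂/∂y)(2*w*x + x*z - y^2) dy = (-2*y) dy, which multiplied by dx ∧ dw gives (2*y) dx ∧ dy ∧ dw
  d(2*w*x + x*z - y^2) includes (∂/∂z)(2*w*x + x*z - y^2) dz = (x) dz, which multiplied by dx ∧ dw gives (-x) dx ∧ dz ∧ dw
  d(-2*y^2) includes (∂/∂y)(-2*y^2) dy = (-4*y) dy, which multiplied by dz ∧ dw gives (-4*y) dy ∧ dz ∧ dw
Collecting like 3-forms: d(omega) = (-3*x - y) dx ∧ dy ∧ dz + (-3*x + 2*y) dx ∧ dy ∧ dw + (-x) dx ∧ dz ∧ dw + (-4*y) dy ∧ dz ∧ dw.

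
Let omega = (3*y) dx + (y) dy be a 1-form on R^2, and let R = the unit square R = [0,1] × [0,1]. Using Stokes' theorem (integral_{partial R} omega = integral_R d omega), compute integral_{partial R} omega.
integral_(partial R) omega = -3

Stokes: integral_partial_R omega = integral_R d omega with d omega = (∂Q/∂x - ∂P/∂y) dx ∧ dy.
  ∂Q/∂x = 0
  ∂P/∂y = 3
  integrand = ∂Q/∂x - ∂P/∂y = -3.
Integrating over R: integral_0^1 integral_0^1 (-3) dx dy = -3.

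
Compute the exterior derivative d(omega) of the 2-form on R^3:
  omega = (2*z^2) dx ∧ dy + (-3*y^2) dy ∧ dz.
d(omega) = (4*z) dx ∧ dy ∧ dz

For a 2-form omega = sum_{i<j} g_{ij} dx_i ∧ dx_j, the exterior derivative is
  d(omega) = sum_{i<j} d(g_{ij}) ∧ dx_i ∧ dx_j = sum_{i<j, k} (∂g_{ij}/∂x_k) dx_k ∧ dx_i ∧ dx_j.
Expand each term, using dx_k ∧ dx_i ∧ dx_j = sgn(permutation) dx_{(a)} ∧ dx_{(b)} ∧ dx_{(c)} with (a < b < c) sorted:
  d(2*z^2) includes (∂/∂z)(2*z^2) dz = (4*z) dz, which multiplied by dx ∧ dy gives (4*z) dx ∧ dy ∧ dz
Collecting like 3-forms: d(omega) = (4*z) dx ∧ dy ∧ dz.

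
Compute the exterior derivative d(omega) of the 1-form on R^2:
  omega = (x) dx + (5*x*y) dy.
d(omega) = (5*y) dx ∧ dy

For a 1-form omega = sum_i f_i dx_i, the exterior derivative is
  d(omega) = sum_{i < j} (∂f_j/∂x_i - ∂f_i/∂x_j) dx_i ∧ dx_j.
  coefficient of dx ∧ dy: ∂f_2/∂x - ∂f_1/∂y = ∂(5*x*y)/∂x - ∂(x)/∂y = 5*y
Assembling: d(omega) = (5*y) dx ∧ dy.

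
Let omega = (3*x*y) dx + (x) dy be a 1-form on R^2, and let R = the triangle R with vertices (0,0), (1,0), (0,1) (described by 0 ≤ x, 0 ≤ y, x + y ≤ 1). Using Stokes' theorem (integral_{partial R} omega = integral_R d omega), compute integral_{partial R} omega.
integral_(partial R) omega = 0

Stokes: integral_partial_R omega = integral_R d omega with d omega = (∂Q/∂x - ∂P/∂y) dx ∧ dy.
  ∂Q/∂x = 1
  ∂P/∂y = 3*x
  integrand = ∂Q/∂x - ∂P/∂y = 1 - 3*x.
Integrating over R: integral_0^1 integral_0^{1-x} (1 - 3*x) dy dx = 0.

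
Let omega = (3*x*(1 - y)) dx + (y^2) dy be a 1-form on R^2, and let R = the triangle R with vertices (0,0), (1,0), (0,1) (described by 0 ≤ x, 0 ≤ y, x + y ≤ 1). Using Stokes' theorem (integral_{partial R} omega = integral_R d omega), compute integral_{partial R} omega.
integral_(partial R) omega = 1/2

Stokes: integral_partial_R omega = integral_R d omega with d omega = (∂Q/∂x - ∂P/∂y) dx ∧ dy.
  ∂Q/∂x = 0
  ∂P/∂y = -3*x
  integrand = ∂Q/∂x - ∂P/∂y = 3*x.
Integrating over R: integral_0^1 integral_0^{1-x} (3*x) dy dx = 1/2.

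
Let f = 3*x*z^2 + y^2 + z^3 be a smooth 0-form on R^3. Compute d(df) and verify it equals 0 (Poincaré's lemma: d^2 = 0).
d(df) = 0

Step 1: df = sum_i (∂f/∂x_i) dx_i = (3*z^2) dx + (2*y) dy + (3*z*(2*x + z)) dz.
Step 2: Apply d again. Using the 1-form formula, the coefficient of dx ∧ dy in d(df) is ∂^2 f/∂x ∂y - ∂^2 f/∂y ∂x = (0) - (0) = 0 (equality of mixed partials for smooth f).
Similarly for dx ∧ dz and dy ∧ dz — all coefficients vanish. So d(df) = 0.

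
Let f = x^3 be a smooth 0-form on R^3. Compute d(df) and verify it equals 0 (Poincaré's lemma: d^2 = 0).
d(df) = 0

Step 1: df = sum_i (∂f/∂x_i) dx_i = (3*x^2) dx + (0) dy + (0) dz.
Step 2: Apply d again. Using the 1-form formula, the coefficient of dx ∧ dy in d(df) is ∂^2 f/∂x ∂y - ∂^2 f/∂y ∂x = (0) - (0) = 0 (equality of mixed partials for smooth f).
Similarly for dx ∧ dz and dy ∧ dz — all coefficients vanish. So d(df) = 0.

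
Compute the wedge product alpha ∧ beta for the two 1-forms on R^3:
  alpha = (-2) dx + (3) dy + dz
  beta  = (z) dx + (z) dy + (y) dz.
alpha ∧ beta = (-5*z) dx ∧ dy + (-2*y - z) dx ∧ dz + (3*y - z) dy ∧ dz

Distribute the wedge, using dx_i ∧ dx_j = -dx_j ∧ dx_i and dx_i ∧ dx_i = 0. For each pair (i, j) with i < j, the coefficient of dx_i ∧ dx_j in alpha ∧ beta is (alpha_i * beta_j - alpha_j * beta_i). Collecting: alpha ∧ beta = (-5*z) dx ∧ dy + (-2*y - z) dx ∧ dz + (3*y - z) dy ∧ dz.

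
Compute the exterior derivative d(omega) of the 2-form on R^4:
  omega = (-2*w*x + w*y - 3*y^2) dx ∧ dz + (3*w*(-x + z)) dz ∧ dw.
d(omega) = (-w + 6*y) dx ∧ dy ∧ dz + (-3*w - 2*x + y) dx ∧ dz ∧ dw

For a 2-form omega = sum_{i<j} g_{ij} dx_i ∧ dx_j, the exterior derivative is
  d(omega) = sum_{i<j} d(g_{ij}) ∧ dx_i ∧ dx_j = sum_{i<j, k} (∂g_{ij}/∂x_k) dx_k ∧ dx_i ∧ dx_j.
Expand each term, using dx_k ∧ dx_i ∧ dx_j = sgn(permutation) dx_{(a)} ∧ dx_{(b)} ∧ dx_{(c)} with (a < b < c) sorted:
  d(-2*w*x + w*y - 3*y^2) includes (∂/∂y)(-2*w*x + w*y - 3*y^2) dy = (w - 6*y) dy, which multiplied by dx ∧ dz gives (-w + 6*y) dx ∧ dy ∧ dz
  d(-2*w*x + w*y - 3*y^2) includes (∂/∂w)(-2*w*x + w*y - 3*y^2) dw = (-2*x + y) dw, which multiplied by dx ∧ dz gives (-2*x + y) dx ∧ dz ∧ dw
  d(3*w*(-x + z)) includes (∂/∂x)(3*w*(-x + z)) dx = (-3*w) dx, which multiplied by dz ∧ dw gives (-3*w) dx ∧ dz ∧ dw
Collecting like 3-forms: d(omega) = (-w + 6*y) dx ∧ dy ∧ dz + (-3*w - 2*x + y) dx ∧ dz ∧ dw.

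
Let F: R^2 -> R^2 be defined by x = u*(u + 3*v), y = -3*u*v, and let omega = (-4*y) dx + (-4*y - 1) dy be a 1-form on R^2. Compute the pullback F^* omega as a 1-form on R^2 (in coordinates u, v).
F^* omega = (3*v*(8*u^2 + 1)) du + (3*u) dv

Using F^*(f dg) = (f ∘ F) d(g ∘ F), substitute each coordinate x_i by F_i(u, v) in f_i, and replace dx_i by d F_i = (∂F_i/∂u) du + (∂F_i/∂v) dv.
  For the x component: f_1(F) = 12*u*v; d F_1 = (2*u + 3*v) du + (3*u) dv
  For the y component: f_2(F) = 12*u*v - 1; d F_2 = (-3*v) du + (-3*u) dv
Combining and collecting du, dv coefficients:
  coeff of du: 3*v*(8*u^2 + 1)
  coeff of dv: 3*u
F^* omega = (3*v*(8*u^2 + 1)) du + (3*u) dv.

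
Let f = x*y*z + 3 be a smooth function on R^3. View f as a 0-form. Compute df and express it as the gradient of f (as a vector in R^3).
df = (y*z) dx + (x*z) dy + (x*y) dz; grad f = (y*z, x*z, x*y)

For a 0-form f, d f = (∂f/∂x) dx + (∂f/∂y) dy + (∂f/∂z) dz. The components of the vector representation are exactly the entries of grad f in Cartesian coordinates:
  ∂f/∂x = y*z
  ∂f/∂y = x*z
  ∂f/∂z = x*y.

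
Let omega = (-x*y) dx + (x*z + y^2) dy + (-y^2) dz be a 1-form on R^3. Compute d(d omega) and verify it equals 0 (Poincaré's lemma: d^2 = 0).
d(d omega) = 0

Step 1: d omega = sum_{i<j} (∂f_j/∂x_i - ∂f_i/∂x_j) dx_i ∧ dx_j:
  coeff of dx ∧ dy: x + z
  coeff of dx ∧ dz: 0
  coeff of dy ∧ dz: -x - 2*y
Step 2: Apply d again to each 2-form coefficient. The only possible 3-form in R^3 is dx ∧ dy ∧ dz, with coefficient
  ∂(coeff of dy∧dz)/∂x - ∂(coeff of dx∧dz)/∂y + ∂(coeff of dx∧dy)/∂z
  = ∂/∂x (-x - 2*y) - ∂/∂y (0) + ∂/∂z (x + z).
Each of these terms simplifies to sums of mixed partials that cancel in pairs. The result is 0 (by equality of mixed partials for smooth functions — Schwarz / Clairaut).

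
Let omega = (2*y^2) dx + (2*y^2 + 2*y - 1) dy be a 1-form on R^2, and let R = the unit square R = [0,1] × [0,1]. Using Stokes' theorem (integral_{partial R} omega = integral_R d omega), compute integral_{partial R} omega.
integral_(partial R) omega = -2

Stokes: integral_partial_R omega = integral_R d omega with d omega = (∂Q/∂x - ∂P/∂y) dx ∧ dy.
  ∂Q/∂x = 0
  ∂P/∂y = 4*y
  integrand = ∂Q/∂x - ∂P/∂y = -4*y.
Integrating over R: integral_0^1 integral_0^1 (-4*y) dx dy = -2.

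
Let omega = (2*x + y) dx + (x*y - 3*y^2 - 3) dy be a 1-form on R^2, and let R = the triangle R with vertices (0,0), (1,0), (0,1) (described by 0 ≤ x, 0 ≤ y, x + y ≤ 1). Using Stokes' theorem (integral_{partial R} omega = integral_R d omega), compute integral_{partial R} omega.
integral_(partial R) omega = -1/3

Stokes: integral_partial_R omega = integral_R d omega with d omega = (∂Q/∂x - ∂P/∂y) dx ∧ dy.
  ∂Q/∂x = y
  ∂P/∂y = 1
  integrand = ∂Q/∂x - ∂P/∂y = y - 1.
Integrating over R: integral_0^1 integral_0^{1-x} (y - 1) dy dx = -1/3.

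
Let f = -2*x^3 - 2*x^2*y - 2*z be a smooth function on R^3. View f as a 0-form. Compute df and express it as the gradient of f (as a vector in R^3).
df = (2*x*(-3*x - 2*y)) dx + (-2*x^2) dy + (-2) dz; grad f = (2*x*(-3*x - 2*y), -2*x^2, -2)

For a 0-form f, d f = (∂f/∂x) dx + (∂f/∂y) dy + (∂f/∂z) dz. The components of the vector representation are exactly the entries of grad f in Cartesian coordinates:
  ∂f/∂x = 2*x*(-3*x - 2*y)
  ∂f/∂y = -2*x^2
  ∂f/∂z = -2.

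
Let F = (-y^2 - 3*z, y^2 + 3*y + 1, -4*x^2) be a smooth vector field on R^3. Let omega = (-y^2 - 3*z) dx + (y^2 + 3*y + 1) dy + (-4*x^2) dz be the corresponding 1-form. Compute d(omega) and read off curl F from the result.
d(omega) = (0) dy ∧ dz + (8*x - 3) dz ∧ dx + (2*y) dx ∧ dy; curl F = (0, 8*x - 3, 2*y)

d omega = sum_{i<j} (∂f_j/∂x_i - ∂f_i/∂x_j) dx_i ∧ dx_j. Under the identification (dy ∧ dz, dz ∧ dx, dx ∧ dy) ↔ (e_x, e_y, e_z), the coefficients are exactly the components of curl F. Compute:
  ∂R/∂y - ∂Q/∂z = (0) - (0) = 0
  ∂P/∂z - ∂R/∂x = (-3) - (-8*x) = 8*x - 3
  ∂Q/∂x - ∂P/∂y = (0) - (-2*y) = 2*y.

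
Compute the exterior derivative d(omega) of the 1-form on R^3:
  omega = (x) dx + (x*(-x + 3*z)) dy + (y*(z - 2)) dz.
d(omega) = (-2*x + 3*z) dx ∧ dy + (-3*x + z - 2) dy ∧ dz

For a 1-form omega = sum_i f_i dx_i, the exterior derivative is
  d(omega) = sum_{i < j} (∂f_j/∂x_i - ∂f_i/∂x_j) dx_i ∧ dx_j.
  coefficient of dx ∧ dy: ∂f_2/∂x - ∂f_1/∂y = ∂(x*(-x + 3*z))/∂x - ∂(x)/∂y = -2*x + 3*z
  coefficient of dy ∧ dz: ∂f_3/∂y - ∂f_2/∂z = ∂(y*(z - 2))/∂y - ∂(x*(-x + 3*z))/∂z = -3*x + z - 2
Assembling: d(omega) = (-2*x + 3*z) dx ∧ dy + (-3*x + z - 2) dy ∧ dz.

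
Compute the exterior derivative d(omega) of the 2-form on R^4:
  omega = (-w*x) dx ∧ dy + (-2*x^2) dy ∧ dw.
d(omega) = (-5*x) dx ∧ dy ∧ dw

For a 2-form omega = sum_{i<j} g_{ij} dx_i ∧ dx_j, the exterior derivative is
  d(omega) = sum_{i<j} d(g_{ij}) ∧ dx_i ∧ dx_j = sum_{i<j, k} (∂g_{ij}/∂x_k) dx_k ∧ dx_i ∧ dx_j.
Expand each term, using dx_k ∧ dx_i ∧ dx_j = sgn(permutation) dx_{(a)} ∧ dx_{(b)} ∧ dx_{(c)} with (a < b < c) sorted:
  d(-w*x) includes (∂/∂w)(-w*x) dw = (-x) dw, which multiplied by dx ∧ dy gives (-x) dx ∧ dy ∧ dw
  d(-2*x^2) includes (∂/∂x)(-2*x^2) dx = (-4*x) dx, which multiplied by dy ∧ dw gives (-4*x) dx ∧ dy ∧ dw
Collecting like 3-forms: d(omega) = (-5*x) dx ∧ dy ∧ dw.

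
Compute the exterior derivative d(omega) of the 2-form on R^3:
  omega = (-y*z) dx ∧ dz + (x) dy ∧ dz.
d(omega) = (z + 1) dx ∧ dy ∧ dz

For a 2-form omega = sum_{i<j} g_{ij} dx_i ∧ dx_j, the exterior derivative is
  d(omega) = sum_{i<j} d(g_{ij}) ∧ dx_i ∧ dx_j = sum_{i<j, k} (∂g_{ij}/∂x_k) dx_k ∧ dx_i ∧ dx_j.
Expand each term, using dx_k ∧ dx_i ∧ dx_j = sgn(permutation) dx_{(a)} ∧ dx_{(b)} ∧ dx_{(c)} with (a < b < c) sorted:
  d(-y*z) includes (∂/∂y)(-y*z) dy = (-z) dy, which multiplied by dx ∧ dz gives (z) dx ∧ dy ∧ dz
  d(x) includes (∂/∂x)(x) dx = (1) dx, which multiplied by dy ∧ dz gives (1) dx ∧ dy ∧ dz
Collecting like 3-forms: d(omega) = (z + 1) dx ∧ dy ∧ dz.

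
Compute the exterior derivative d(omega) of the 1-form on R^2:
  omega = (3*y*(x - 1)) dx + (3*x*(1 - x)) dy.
d(omega) = (6 - 9*x) dx ∧ dy

For a 1-form omega = sum_i f_i dx_i, the exterior derivative is
  d(omega) = sum_{i < j} (∂f_j/∂x_i - ∂f_i/∂x_j) dx_i ∧ dx_j.
  coefficient of dx ∧ dy: ∂f_2/∂x - ∂f_1/∂y = ∂(3*x*(1 - x))/∂x - ∂(3*y*(x - 1))/∂y = 6 - 9*x
Assembling: d(omega) = (6 - 9*x) dx ∧ dy.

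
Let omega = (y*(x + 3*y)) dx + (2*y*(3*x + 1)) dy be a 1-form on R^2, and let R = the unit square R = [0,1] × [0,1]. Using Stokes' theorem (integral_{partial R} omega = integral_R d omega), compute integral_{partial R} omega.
integral_(partial R) omega = -1/2

Stokes: integral_partial_R omega = integral_R d omega with d omega = (∂Q/∂x - ∂P/∂y) dx ∧ dy.
  ∂Q/∂x = 6*y
  ∂P/∂y = x + 6*y
  integrand = ∂Q/∂x - ∂P/∂y = -x.
Integrating over R: integral_0^1 integral_0^1 (-x) dx dy = -1/2.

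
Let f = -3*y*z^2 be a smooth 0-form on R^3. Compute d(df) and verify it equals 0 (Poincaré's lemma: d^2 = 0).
d(df) = 0

Step 1: df = sum_i (∂f/∂x_i) dx_i = (0) dx + (-3*z^2) dy + (-6*y*z) dz.
Step 2: Apply d again. Using the 1-form formula, the coefficient of dx ∧ dy in d(df) is ∂^2 f/∂x ∂y - ∂^2 f/∂y ∂x = (0) - (0) = 0 (equality of mixed partials for smooth f).
Similarly for dx ∧ dz and dy ∧ dz — all coefficients vanish. So d(df) = 0.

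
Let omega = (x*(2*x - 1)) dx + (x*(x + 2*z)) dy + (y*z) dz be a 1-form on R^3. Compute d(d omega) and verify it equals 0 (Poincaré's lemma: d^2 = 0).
d(d omega) = 0

Step 1: d omega = sum_{i<j} (∂f_j/∂x_i - ∂f_i/∂x_j) dx_i ∧ dx_j:
  coeff of dx ∧ dy: 2*x + 2*z
  coeff of dx ∧ dz: 0
  coeff of dy ∧ dz: -2*x + z
Step 2: Apply d again to each 2-form coefficient. The only possible 3-form in R^3 is dx ∧ dy ∧ dz, with coefficient
  ∂(coeff of dy∧dz)/∂x - ∂(coeff of dx∧dz)/∂y + ∂(coeff of dx∧dy)/∂z
  = ∂/∂x (-2*x + z) - ∂/∂y (0) + ∂/∂z (2*x + 2*z).
Each of these terms simplifies to sums of mixed partials that cancel in pairs. The result is 0 (by equality of mixed partials for smooth functions — Schwarz / Clairaut).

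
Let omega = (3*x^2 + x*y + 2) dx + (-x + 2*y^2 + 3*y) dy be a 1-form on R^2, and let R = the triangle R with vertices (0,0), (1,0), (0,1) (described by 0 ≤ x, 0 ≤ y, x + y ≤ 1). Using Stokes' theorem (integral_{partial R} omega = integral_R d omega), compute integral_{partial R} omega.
integral_(partial R) omega = -2/3

Stokes: integral_partial_R omega = integral_R d omega with d omega = (∂Q/∂x - ∂P/∂y) dx ∧ dy.
  ∂Q/∂x = -1
  ∂P/∂y = x
  integrand = ∂Q/∂x - ∂P/∂y = -x - 1.
Integrating over R: integral_0^1 integral_0^{1-x} (-x - 1) dy dx = -2/3.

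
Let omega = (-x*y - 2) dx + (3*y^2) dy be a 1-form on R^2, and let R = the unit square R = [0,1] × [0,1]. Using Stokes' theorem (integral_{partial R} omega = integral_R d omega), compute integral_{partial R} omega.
integral_(partial R) omega = 1/2

Stokes: integral_partial_R omega = integral_R d omega with d omega = (∂Q/∂x - ∂P/∂y) dx ∧ dy.
  ∂Q/∂x = 0
  ∂P/∂y = -x
  integrand = ∂Q/∂x - ∂P/∂y = x.
Integrating over R: integral_0^1 integral_0^1 (x) dx dy = 1/2.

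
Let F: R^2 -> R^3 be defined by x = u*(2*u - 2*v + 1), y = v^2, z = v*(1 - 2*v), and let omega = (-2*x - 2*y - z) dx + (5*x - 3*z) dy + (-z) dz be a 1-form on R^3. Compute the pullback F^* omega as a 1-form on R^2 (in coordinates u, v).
F^* omega = (-16*u^3 + 24*u^2*v - 12*u^2 - 8*u*v^2 + 4*u*v - 2*u + 2*v^2 - v) du + (8*u^3 + 12*u^2*v + 4*u^2 - 20*u*v^2 + 12*u*v + 4*v^3 - v) dv

Using F^*(f dg) = (f ∘ F) d(g ∘ F), substitute each coordinate x_i by F_i(u, v) in f_i, and replace dx_i by d F_i = (∂F_i/∂u) du + (∂F_i/∂v) dv.
  For the x component: f_1(F) = -4*u^2 + 4*u*v - 2*u - v; d F_1 = (4*u - 2*v + 1) du + (-2*u) dv
  For the y component: f_2(F) = 10*u^2 - 10*u*v + 5*u + 6*v^2 - 3*v; d F_2 = (0) du + (2*v) dv
  For the z component: f_3(F) = v*(2*v - 1); d F_3 = (0) du + (1 - 4*v) dv
Combining and collecting du, dv coefficients:
  coeff of du: -16*u^3 + 24*u^2*v - 12*u^2 - 8*u*v^2 + 4*u*v - 2*u + 2*v^2 - v
  coeff of dv: 8*u^3 + 12*u^2*v + 4*u^2 - 20*u*v^2 + 12*u*v + 4*v^3 - v
F^* omega = (-16*u^3 + 24*u^2*v - 12*u^2 - 8*u*v^2 + 4*u*v - 2*u + 2*v^2 - v) du + (8*u^3 + 12*u^2*v + 4*u^2 - 20*u*v^2 + 12*u*v + 4*v^3 - v) dv.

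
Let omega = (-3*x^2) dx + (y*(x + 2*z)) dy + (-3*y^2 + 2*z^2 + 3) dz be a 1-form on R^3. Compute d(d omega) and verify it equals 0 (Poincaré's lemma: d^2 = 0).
d(d omega) = 0

Step 1: d omega = sum_{i<j} (∂f_j/∂x_i - ∂f_i/∂x_j) dx_i ∧ dx_j:
  coeff of dx ∧ dy: y
  coeff of dx ∧ dz: 0
  coeff of dy ∧ dz: -8*y
Step 2: Apply d again to each 2-form coefficient. The only possible 3-form in R^3 is dx ∧ dy ∧ dz, with coefficient
  ∂(coeff of dy∧dz)/∂x - ∂(coeff of dx∧dz)/∂y + ∂(coeff of dx∧dy)/∂z
  = ∂/∂x (-8*y) - ∂/∂y (0) + ∂/∂z (y).
Each of these terms simplifies to sums of mixed partials that cancel in pairs. The result is 0 (by equality of mixed partials for smooth functions — Schwarz / Clairaut).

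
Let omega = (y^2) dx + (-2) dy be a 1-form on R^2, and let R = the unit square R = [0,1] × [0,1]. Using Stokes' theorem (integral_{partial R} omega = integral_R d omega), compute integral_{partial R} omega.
integral_(partial R) omega = -1

Stokes: integral_partial_R omega = integral_R d omega with d omega = (∂Q/∂x - ∂P/∂y) dx ∧ dy.
  ∂Q/∂x = 0
  ∂P/∂y = 2*y
  integrand = ∂Q/∂x - ∂P/∂y = -2*y.
Integrating over R: integral_0^1 integral_0^1 (-2*y) dx dy = -1.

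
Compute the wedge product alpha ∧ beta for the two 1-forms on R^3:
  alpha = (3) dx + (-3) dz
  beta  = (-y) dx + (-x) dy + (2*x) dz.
alpha ∧ beta = (-3*x) dx ∧ dy + (6*x - 3*y) dx ∧ dz + (-3*x) dy ∧ dz

Distribute the wedge, using dx_i ∧ dx_j = -dx_j ∧ dx_i and dx_i ∧ dx_i = 0. For each pair (i, j) with i < j, the coefficient of dx_i ∧ dx_j in alpha ∧ beta is (alpha_i * beta_j - alpha_j * beta_i). Collecting: alpha ∧ beta = (-3*x) dx ∧ dy + (6*x - 3*y) dx ∧ dz + (-3*x) dy ∧ dz.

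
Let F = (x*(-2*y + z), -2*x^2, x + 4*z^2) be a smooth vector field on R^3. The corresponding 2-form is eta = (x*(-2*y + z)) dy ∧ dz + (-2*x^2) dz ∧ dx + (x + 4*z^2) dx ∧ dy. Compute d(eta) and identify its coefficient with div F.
d(eta) = (-2*y + 9*z) dx ∧ dy ∧ dz; div F = -2*y + 9*z

For a 2-form in R^3 of the form above, applying d gives a 3-form with coefficient ∂P/∂x + ∂Q/∂y + ∂R/∂z:
  ∂P/∂x = -2*y + z
  ∂Q/∂y = 0
  ∂R/∂z = 8*z
Sum = -2*y + 9*z, which is exactly div F.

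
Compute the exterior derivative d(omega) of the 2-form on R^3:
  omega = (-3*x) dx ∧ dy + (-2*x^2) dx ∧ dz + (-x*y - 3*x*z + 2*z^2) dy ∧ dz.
d(omega) = (-y - 3*z) dx ∧ dy ∧ dz

For a 2-form omega = sum_{i<j} g_{ij} dx_i ∧ dx_j, the exterior derivative is
  d(omega) = sum_{i<j} d(g_{ij}) ∧ dx_i ∧ dx_j = sum_{i<j, k} (∂g_{ij}/∂x_k) dx_k ∧ dx_i ∧ dx_j.
Expand each term, using dx_k ∧ dx_i ∧ dx_j = sgn(permutation) dx_{(a)} ∧ dx_{(b)} ∧ dx_{(c)} with (a < b < c) sorted:
  d(-x*y - 3*x*z + 2*z^2) includes (∂/∂x)(-x*y - 3*x*z + 2*z^2) dx = (-y - 3*z) dx, which multiplied by dy ∧ dz gives (-y - 3*z) dx ∧ dy ∧ dz
Collecting like 3-forms: d(omega) = (-y - 3*z) dx ∧ dy ∧ dz.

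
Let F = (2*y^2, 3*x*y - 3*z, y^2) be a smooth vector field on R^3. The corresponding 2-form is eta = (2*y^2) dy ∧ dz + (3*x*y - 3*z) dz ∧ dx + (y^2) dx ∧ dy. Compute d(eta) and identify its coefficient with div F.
d(eta) = (3*x) dx ∧ dy ∧ dz; div F = 3*x

For a 2-form in R^3 of the form above, applying d gives a 3-form with coefficient ∂P/∂x + ∂Q/∂y + ∂R/∂z:
  ∂P/∂x = 0
  ∂Q/∂y = 3*x
  ∂R/∂z = 0
Sum = 3*x, which is exactly div F.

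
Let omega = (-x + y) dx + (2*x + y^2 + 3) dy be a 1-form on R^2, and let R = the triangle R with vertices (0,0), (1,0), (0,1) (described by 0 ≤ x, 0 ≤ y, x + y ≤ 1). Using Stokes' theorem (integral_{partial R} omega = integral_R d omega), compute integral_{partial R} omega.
integral_(partial R) omega = 1/2

Stokes: integral_partial_R omega = integral_R d omega with d omega = (∂Q/∂x - ∂P/∂y) dx ∧ dy.
  ∂Q/∂x = 2
  ∂P/∂y = 1
  integrand = ∂Q/∂x - ∂P/∂y = 1.
Integrating over R: integral_0^1 integral_0^{1-x} (1) dy dx = 1/2.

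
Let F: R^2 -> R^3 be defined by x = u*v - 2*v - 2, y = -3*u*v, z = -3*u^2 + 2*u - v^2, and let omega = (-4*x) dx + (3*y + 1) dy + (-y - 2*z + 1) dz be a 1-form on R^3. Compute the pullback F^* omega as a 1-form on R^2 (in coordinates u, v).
F^* omega = (-36*u^3 - 18*u^2*v + 36*u^2 + 11*u*v^2 + 6*u*v - 14*u + 12*v^2 + 5*v + 2) du + (11*u^2*v - 6*u*v^2 + 24*u*v + 5*u - 4*v^3 - 18*v - 16) dv

Using F^*(f dg) = (f ∘ F) d(g ∘ F), substitute each coordinate x_i by F_i(u, v) in f_i, and replace dx_i by d F_i = (∂F_i/∂u) du + (∂F_i/∂v) dv.
  For the x component: f_1(F) = -4*u*v + 8*v + 8; d F_1 = (v) du + (u - 2) dv
  For the y component: f_2(F) = -9*u*v + 1; d F_2 = (-3*v) du + (-3*u) dv
  For the z component: f_3(F) = 6*u^2 + 3*u*v - 4*u + 2*v^2 + 1; d F_3 = (2 - 6*u) du + (-2*v) dv
Combining and collecting du, dv coefficients:
  coeff of du: -36*u^3 - 18*u^2*v + 36*u^2 + 11*u*v^2 + 6*u*v - 14*u + 12*v^2 + 5*v + 2
  coeff of dv: 11*u^2*v - 6*u*v^2 + 24*u*v + 5*u - 4*v^3 - 18*v - 16
F^* omega = (-36*u^3 - 18*u^2*v + 36*u^2 + 11*u*v^2 + 6*u*v - 14*u + 12*v^2 + 5*v + 2) du + (11*u^2*v - 6*u*v^2 + 24*u*v + 5*u - 4*v^3 - 18*v - 16) dv.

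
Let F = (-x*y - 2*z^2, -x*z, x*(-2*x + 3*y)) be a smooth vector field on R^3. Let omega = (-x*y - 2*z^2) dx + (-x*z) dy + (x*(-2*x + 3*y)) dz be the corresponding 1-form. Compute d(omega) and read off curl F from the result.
d(omega) = (4*x) dy ∧ dz + (4*x - 3*y - 4*z) dz ∧ dx + (x - z) dx ∧ dy; curl F = (4*x, 4*x - 3*y - 4*z, x - z)

d omega = sum_{i<j} (∂f_j/∂x_i - ∂f_i/∂x_j) dx_i ∧ dx_j. Under the identification (dy ∧ dz, dz ∧ dx, dx ∧ dy) ↔ (e_x, e_y, e_z), the coefficients are exactly the components of curl F. Compute:
  ∂R/∂y - ∂Q/∂z = (3*x) - (-x) = 4*x
  ∂P/∂z - ∂R/∂x = (-4*z) - (-4*x + 3*y) = 4*x - 3*y - 4*z
  ∂Q/∂x - ∂P/∂y = (-z) - (-x) = x - z.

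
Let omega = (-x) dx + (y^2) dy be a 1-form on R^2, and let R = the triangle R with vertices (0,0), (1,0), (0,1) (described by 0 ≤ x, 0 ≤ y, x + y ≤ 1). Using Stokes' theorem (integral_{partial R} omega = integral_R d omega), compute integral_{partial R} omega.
integral_(partial R) omega = 0

Stokes: integral_partial_R omega = integral_R d omega with d omega = (∂Q/∂x - ∂P/∂y) dx ∧ dy.
  ∂Q/∂x = 0
  ∂P/∂y = 0
  integrand = ∂Q/∂x - ∂P/∂y = 0.
Integrating over R: integral_0^1 integral_0^{1-x} (0) dy dx = 0.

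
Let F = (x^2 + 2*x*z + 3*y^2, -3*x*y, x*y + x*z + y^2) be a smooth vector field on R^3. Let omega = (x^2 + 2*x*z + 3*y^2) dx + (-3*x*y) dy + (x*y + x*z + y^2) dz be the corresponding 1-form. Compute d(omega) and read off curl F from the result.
d(omega) = (x + 2*y) dy ∧ dz + (2*x - y - z) dz ∧ dx + (-9*y) dx ∧ dy; curl F = (x + 2*y, 2*x - y - z, -9*y)

d omega = sum_{i<j} (∂f_j/∂x_i - ∂f_i/∂x_j) dx_i ∧ dx_j. Under the identification (dy ∧ dz, dz ∧ dx, dx ∧ dy) ↔ (e_x, e_y, e_z), the coefficients are exactly the components of curl F. Compute:
  ∂R/∂y - ∂Q/∂z = (x + 2*y) - (0) = x + 2*y
  ∂P/∂z - ∂R/∂x = (2*x) - (y + z) = 2*x - y - z
  ∂Q/∂x - ∂P/∂y = (-3*y) - (6*y) = -9*y.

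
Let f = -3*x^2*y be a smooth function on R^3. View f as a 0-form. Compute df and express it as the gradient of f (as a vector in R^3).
df = (-6*x*y) dx + (-3*x^2) dy + (0) dz; grad f = (-6*x*y, -3*x^2, 0)

For a 0-form f, d f = (∂f/∂x) dx + (∂f/∂y) dy + (∂f/∂z) dz. The components of the vector representation are exactly the entries of grad f in Cartesian coordinates:
  ∂f/∂x = -6*x*y
  ∂f/∂y = -3*x^2
  ∂f/∂z = 0.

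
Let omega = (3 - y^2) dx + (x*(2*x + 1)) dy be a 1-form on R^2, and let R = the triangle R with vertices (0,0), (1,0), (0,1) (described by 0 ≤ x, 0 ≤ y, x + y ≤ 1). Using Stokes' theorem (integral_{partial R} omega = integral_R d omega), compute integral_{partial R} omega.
integral_(partial R) omega = 3/2

Stokes: integral_partial_R omega = integral_R d omega with d omega = (∂Q/∂x - ∂P/∂y) dx ∧ dy.
  ∂Q/∂x = 4*x + 1
  ∂P/∂y = -2*y
  integrand = ∂Q/∂x - ∂P/∂y = 4*x + 2*y + 1.
Integrating over R: integral_0^1 integral_0^{1-x} (4*x + 2*y + 1) dy dx = 3/2.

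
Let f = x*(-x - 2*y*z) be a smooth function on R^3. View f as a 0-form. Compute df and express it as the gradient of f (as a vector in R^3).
df = (-2*x - 2*y*z) dx + (-2*x*z) dy + (-2*x*y) dz; grad f = (-2*x - 2*y*z, -2*x*z, -2*x*y)

For a 0-form f, d f = (∂f/∂x) dx + (∂f/∂y) dy + (∂f/∂z) dz. The components of the vector representation are exactly the entries of grad f in Cartesian coordinates:
  ∂f/∂x = -2*x - 2*y*z
  ∂f/∂y = -2*x*z
  ∂f/∂z = -2*x*y.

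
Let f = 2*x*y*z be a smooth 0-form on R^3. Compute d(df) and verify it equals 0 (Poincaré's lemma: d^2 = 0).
d(df) = 0

Step 1: df = sum_i (∂f/∂x_i) dx_i = (2*y*z) dx + (2*x*z) dy + (2*x*y) dz.
Step 2: Apply d again. Using the 1-form formula, the coefficient of dx ∧ dy in d(df) is ∂^2 f/∂x ∂y - ∂^2 f/∂y ∂x = (2*z) - (2*z) = 0 (equality of mixed partials for smooth f).
Similarly for dx ∧ dz and dy ∧ dz — all coefficients vanish. So d(df) = 0.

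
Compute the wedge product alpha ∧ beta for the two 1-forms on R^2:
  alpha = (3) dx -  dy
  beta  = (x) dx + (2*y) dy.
alpha ∧ beta = (x + 6*y) dx ∧ dy

Distribute the wedge, using dx_i ∧ dx_j = -dx_j ∧ dx_i and dx_i ∧ dx_i = 0. For each pair (i, j) with i < j, the coefficient of dx_i ∧ dx_j in alpha ∧ beta is (alpha_i * beta_j - alpha_j * beta_i). Collecting: alpha ∧ beta = (x + 6*y) dx ∧ dy.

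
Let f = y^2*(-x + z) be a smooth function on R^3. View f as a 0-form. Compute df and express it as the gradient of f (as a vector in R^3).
df = (-y^2) dx + (2*y*(-x + z)) dy + (y^2) dz; grad f = (-y^2, 2*y*(-x + z), y^2)

For a 0-form f, d f = (∂f/∂x) dx + (∂f/∂y) dy + (∂f/∂z) dz. The components of the vector representation are exactly the entries of grad f in Cartesian coordinates:
  ∂f/∂x = -y^2
  ∂f/∂y = 2*y*(-x + z)
  ∂f/∂z = y^2.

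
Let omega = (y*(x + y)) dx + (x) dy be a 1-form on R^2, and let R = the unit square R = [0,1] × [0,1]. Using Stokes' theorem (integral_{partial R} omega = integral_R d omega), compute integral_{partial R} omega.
integral_(partial R) omega = -1/2

Stokes: integral_partial_R omega = integral_R d omega with d omega = (∂Q/∂x - ∂P/∂y) dx ∧ dy.
  ∂Q/∂x = 1
  ∂P/∂y = x + 2*y
  integrand = ∂Q/∂x - ∂P/∂y = -x - 2*y + 1.
Integrating over R: integral_0^1 integral_0^1 (-x - 2*y + 1) dx dy = -1/2.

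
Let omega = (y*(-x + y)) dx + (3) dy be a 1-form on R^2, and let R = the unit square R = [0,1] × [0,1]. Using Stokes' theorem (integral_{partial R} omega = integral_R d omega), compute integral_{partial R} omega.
integral_(partial R) omega = -1/2

Stokes: integral_partial_R omega = integral_R d omega with d omega = (∂Q/∂x - ∂P/∂y) dx ∧ dy.
  ∂Q/∂x = 0
  ∂P/∂y = -x + 2*y
  integrand = ∂Q/∂x - ∂P/∂y = x - 2*y.
Integrating over R: integral_0^1 integral_0^1 (x - 2*y) dx dy = -1/2.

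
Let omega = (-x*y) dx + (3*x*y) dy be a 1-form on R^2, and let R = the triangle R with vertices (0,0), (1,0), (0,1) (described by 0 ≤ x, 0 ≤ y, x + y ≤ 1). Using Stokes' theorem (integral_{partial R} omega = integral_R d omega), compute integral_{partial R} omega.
integral_(partial R) omega = 2/3

Stokes: integral_partial_R omega = integral_R d omega with d omega = (∂Q/∂x - ∂P/∂y) dx ∧ dy.
  ∂Q/∂x = 3*y
  ∂P/∂y = -x
  integrand = ∂Q/∂x - ∂P/∂y = x + 3*y.
Integrating over R: integral_0^1 integral_0^{1-x} (x + 3*y) dy dx = 2/3.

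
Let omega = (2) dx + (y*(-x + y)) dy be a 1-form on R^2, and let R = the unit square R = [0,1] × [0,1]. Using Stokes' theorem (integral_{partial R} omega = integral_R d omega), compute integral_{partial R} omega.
integral_(partial R) omega = -1/2

Stokes: integral_partial_R omega = integral_R d omega with d omega = (∂Q/∂x - ∂P/∂y) dx ∧ dy.
  ∂Q/∂x = -y
  ∂P/∂y = 0
  integrand = ∂Q/∂x - ∂P/∂y = -y.
Integrating over R: integral_0^1 integral_0^1 (-y) dx dy = -1/2.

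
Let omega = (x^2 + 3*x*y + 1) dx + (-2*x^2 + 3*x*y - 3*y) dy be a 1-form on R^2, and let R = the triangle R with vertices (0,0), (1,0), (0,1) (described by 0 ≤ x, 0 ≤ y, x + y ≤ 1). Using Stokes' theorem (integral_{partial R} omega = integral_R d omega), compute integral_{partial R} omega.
integral_(partial R) omega = -2/3

Stokes: integral_partial_R omega = integral_R d omega with d omega = (∂Q/∂x - ∂P/∂y) dx ∧ dy.
  ∂Q/∂x = -4*x + 3*y
  ∂P/∂y = 3*x
  integrand = ∂Q/∂x - ∂P/∂y = -7*x + 3*y.
Integrating over R: integral_0^1 integral_0^{1-x} (-7*x + 3*y) dy dx = -2/3.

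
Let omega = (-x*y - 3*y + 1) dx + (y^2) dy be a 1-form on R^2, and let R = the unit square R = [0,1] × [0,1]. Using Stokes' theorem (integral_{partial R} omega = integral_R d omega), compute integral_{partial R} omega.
integral_(partial R) omega = 7/2

Stokes: integral_partial_R omega = integral_R d omega with d omega = (∂Q/∂x - ∂P/∂y) dx ∧ dy.
  ∂Q/∂x = 0
  ∂P/∂y = -x - 3
  integrand = ∂Q/∂x - ∂P/∂y = x + 3.
Integrating over R: integral_0^1 integral_0^1 (x + 3) dx dy = 7/2.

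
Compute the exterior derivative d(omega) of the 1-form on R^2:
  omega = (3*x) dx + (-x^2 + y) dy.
d(omega) = (-2*x) dx ∧ dy

For a 1-form omega = sum_i f_i dx_i, the exterior derivative is
  d(omega) = sum_{i < j} (∂f_j/∂x_i - ∂f_i/∂x_j) dx_i ∧ dx_j.
  coefficient of dx ∧ dy: ∂f_2/∂x - ∂f_1/∂y = ∂(-x^2 + y)/∂x - ∂(3*x)/∂y = -2*x
Assembling: d(omega) = (-2*x) dx ∧ dy.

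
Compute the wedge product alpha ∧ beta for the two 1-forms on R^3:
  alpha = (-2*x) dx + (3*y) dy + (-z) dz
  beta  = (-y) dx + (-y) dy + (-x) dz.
alpha ∧ beta = (y*(2*x + 3*y)) dx ∧ dy + (2*x^2 - y*z) dx ∧ dz + (-y*(3*x + z)) dy ∧ dz

Distribute the wedge, using dx_i ∧ dx_j = -dx_j ∧ dx_i and dx_i ∧ dx_i = 0. For each pair (i, j) with i < j, the coefficient of dx_i ∧ dx_j in alpha ∧ beta is (alpha_i * beta_j - alpha_j * beta_i). Collecting: alpha ∧ beta = (y*(2*x + 3*y)) dx ∧ dy + (2*x^2 - y*z) dx ∧ dz + (-y*(3*x + z)) dy ∧ dz.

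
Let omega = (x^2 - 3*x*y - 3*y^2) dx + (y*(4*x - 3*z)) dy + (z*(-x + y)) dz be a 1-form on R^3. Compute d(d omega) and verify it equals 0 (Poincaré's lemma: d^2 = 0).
d(d omega) = 0

Step 1: d omega = sum_{i<j} (∂f_j/∂x_i - ∂f_i/∂x_j) dx_i ∧ dx_j:
  coeff of dx ∧ dy: 3*x + 10*y
  coeff of dx ∧ dz: -z
  coeff of dy ∧ dz: 3*y + z
Step 2: Apply d again to each 2-form coefficient. The only possible 3-form in R^3 is dx ∧ dy ∧ dz, with coefficient
  ∂(coeff of dy∧dz)/∂x - ∂(coeff of dx∧dz)/∂y + ∂(coeff of dx∧dy)/∂z
  = ∂/∂x (3*y + z) - ∂/∂y (-z) + ∂/∂z (3*x + 10*y).
Each of these terms simplifies to sums of mixed partials that cancel in pairs. The result is 0 (by equality of mixed partials for smooth functions — Schwarz / Clairaut).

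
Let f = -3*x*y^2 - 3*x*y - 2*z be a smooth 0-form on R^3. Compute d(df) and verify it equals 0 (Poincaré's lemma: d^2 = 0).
d(df) = 0

Step 1: df = sum_i (∂f/∂x_i) dx_i = (3*y*(-y - 1)) dx + (3*x*(-2*y - 1)) dy + (-2) dz.
Step 2: Apply d again. Using the 1-form formula, the coefficient of dx ∧ dy in d(df) is ∂^2 f/∂x ∂y - ∂^2 f/∂y ∂x = (-6*y - 3) - (-6*y - 3) = 0 (equality of mixed partials for smooth f).
Similarly for dx ∧ dz and dy ∧ dz — all coefficients vanish. So d(df) = 0.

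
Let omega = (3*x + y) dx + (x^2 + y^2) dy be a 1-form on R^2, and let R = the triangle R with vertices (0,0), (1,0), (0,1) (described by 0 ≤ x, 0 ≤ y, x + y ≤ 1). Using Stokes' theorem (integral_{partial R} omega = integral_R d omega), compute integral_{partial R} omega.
integral_(partial R) omega = -1/6

Stokes: integral_partial_R omega = integral_R d omega with d omega = (∂Q/∂x - ∂P/∂y) dx ∧ dy.
  ∂Q/∂x = 2*x
  ∂P/∂y = 1
  integrand = ∂Q/∂x - ∂P/∂y = 2*x - 1.
Integrating over R: integral_0^1 integral_0^{1-x} (2*x - 1) dy dx = -1/6.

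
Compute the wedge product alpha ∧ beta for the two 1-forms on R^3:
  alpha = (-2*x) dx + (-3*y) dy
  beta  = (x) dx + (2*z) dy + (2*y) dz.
alpha ∧ beta = (x*(3*y - 4*z)) dx ∧ dy + (-4*x*y) dx ∧ dz + (-6*y^2) dy ∧ dz

Distribute the wedge, using dx_i ∧ dx_j = -dx_j ∧ dx_i and dx_i ∧ dx_i = 0. For each pair (i, j) with i < j, the coefficient of dx_i ∧ dx_j in alpha ∧ beta is (alpha_i * beta_j - alpha_j * beta_i). Collecting: alpha ∧ beta = (x*(3*y - 4*z)) dx ∧ dy + (-4*x*y) dx ∧ dz + (-6*y^2) dy ∧ dz.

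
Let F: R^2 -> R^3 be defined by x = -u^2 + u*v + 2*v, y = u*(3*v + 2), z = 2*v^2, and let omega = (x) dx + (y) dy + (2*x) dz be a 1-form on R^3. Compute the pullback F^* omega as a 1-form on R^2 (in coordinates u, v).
F^* omega = (2*u^3 - 3*u^2*v + 10*u*v^2 + 8*u*v + 4*u + 2*v^2) du + (-u^3 + 2*u^2*v + 4*u^2 + 8*u*v^2 + 4*u*v + 16*v^2 + 4*v) dv

Using F^*(f dg) = (f ∘ F) d(g ∘ F), substitute each coordinate x_i by F_i(u, v) in f_i, and replace dx_i by d F_i = (∂F_i/∂u) du + (∂F_i/∂v) dv.
  For the x component: f_1(F) = -u^2 + u*v + 2*v; d F_1 = (-2*u + v) du + (u + 2) dv
  For the y component: f_2(F) = u*(3*v + 2); d F_2 = (3*v + 2) du + (3*u) dv
  For the z component: f_3(F) = -2*u^2 + 2*u*v + 4*v; d F_3 = (0) du + (4*v) dv
Combining and collecting du, dv coefficients:
  coeff of du: 2*u^3 - 3*u^2*v + 10*u*v^2 + 8*u*v + 4*u + 2*v^2
  coeff of dv: -u^3 + 2*u^2*v + 4*u^2 + 8*u*v^2 + 4*u*v + 16*v^2 + 4*v
F^* omega = (2*u^3 - 3*u^2*v + 10*u*v^2 + 8*u*v + 4*u + 2*v^2) du + (-u^3 + 2*u^2*v + 4*u^2 + 8*u*v^2 + 4*u*v + 16*v^2 + 4*v) dv.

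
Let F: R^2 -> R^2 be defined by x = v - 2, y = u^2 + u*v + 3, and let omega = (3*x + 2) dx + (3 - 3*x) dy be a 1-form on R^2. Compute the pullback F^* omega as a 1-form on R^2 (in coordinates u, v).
F^* omega = (-6*u*v + 18*u - 3*v^2 + 9*v) du + (-3*u*v + 9*u + 3*v - 4) dv

Using F^*(f dg) = (f ∘ F) d(g ∘ F), substitute each coordinate x_i by F_i(u, v) in f_i, and replace dx_i by d F_i = (∂F_i/∂u) du + (∂F_i/∂v) dv.
  For the x component: f_1(F) = 3*v - 4; d F_1 = (0) du + (1) dv
  For the y component: f_2(F) = 9 - 3*v; d F_2 = (2*u + v) du + (u) dv
Combining and collecting du, dv coefficients:
  coeff of du: -6*u*v + 18*u - 3*v^2 + 9*v
  coeff of dv: -3*u*v + 9*u + 3*v - 4
F^* omega = (-6*u*v + 18*u - 3*v^2 + 9*v) du + (-3*u*v + 9*u + 3*v - 4) dv.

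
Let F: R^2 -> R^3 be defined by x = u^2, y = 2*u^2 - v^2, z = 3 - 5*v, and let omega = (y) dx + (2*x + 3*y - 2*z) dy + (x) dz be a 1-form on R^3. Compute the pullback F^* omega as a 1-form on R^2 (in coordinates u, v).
F^* omega = (2*u*(18*u^2 - 7*v^2 + 20*v - 12)) du + (-16*u^2*v - 5*u^2 + 6*v^3 - 20*v^2 + 12*v) dv

Using F^*(f dg) = (f ∘ F) d(g ∘ F), substitute each coordinate x_i by F_i(u, v) in f_i, and replace dx_i by d F_i = (∂F_i/∂u) du + (∂F_i/∂v) dv.
  For the x component: f_1(F) = 2*u^2 - v^2; d F_1 = (2*u) du + (0) dv
  For the y component: f_2(F) = 8*u^2 - 3*v^2 + 10*v - 6; d F_2 = (4*u) du + (-2*v) dv
  For the z component: f_3(F) = u^2; d F_3 = (0) du + (-5) dv
Combining and collecting du, dv coefficients:
  coeff of du: 2*u*(18*u^2 - 7*v^2 + 20*v - 12)
  coeff of dv: -16*u^2*v - 5*u^2 + 6*v^3 - 20*v^2 + 12*v
F^* omega = (2*u*(18*u^2 - 7*v^2 + 20*v - 12)) du + (-16*u^2*v - 5*u^2 + 6*v^3 - 20*v^2 + 12*v) dv.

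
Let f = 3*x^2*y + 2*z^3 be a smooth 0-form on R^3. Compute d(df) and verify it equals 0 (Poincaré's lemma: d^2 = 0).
d(df) = 0

Step 1: df = sum_i (∂f/∂x_i) dx_i = (6*x*y) dx + (3*x^2) dy + (6*z^2) dz.
Step 2: Apply d again. Using the 1-form formula, the coefficient of dx ∧ dy in d(df) is ∂^2 f/∂x ∂y - ∂^2 f/∂y ∂x = (6*x) - (6*x) = 0 (equality of mixed partials for smooth f).
Similarly for dx ∧ dz and dy ∧ dz — all coefficients vanish. So d(df) = 0.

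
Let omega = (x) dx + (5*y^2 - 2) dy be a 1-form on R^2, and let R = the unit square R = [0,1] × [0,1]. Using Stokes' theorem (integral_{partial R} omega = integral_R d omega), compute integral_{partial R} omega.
integral_(partial R) omega = 0

Stokes: integral_partial_R omega = integral_R d omega with d omega = (∂Q/∂x - ∂P/∂y) dx ∧ dy.
  ∂Q/∂x = 0
  ∂P/∂y = 0
  integrand = ∂Q/∂x - ∂P/∂y = 0.
Integrating over R: integral_0^1 integral_0^1 (0) dx dy = 0.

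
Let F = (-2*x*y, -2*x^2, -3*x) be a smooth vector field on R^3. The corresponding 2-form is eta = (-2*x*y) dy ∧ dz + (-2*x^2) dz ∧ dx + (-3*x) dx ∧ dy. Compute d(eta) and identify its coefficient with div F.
d(eta) = (-2*y) dx ∧ dy ∧ dz; div F = -2*y

For a 2-form in R^3 of the form above, applying d gives a 3-form with coefficient ∂P/∂x + ∂Q/∂y + ∂R/∂z:
  ∂P/∂x = -2*y
  ∂Q/∂y = 0
  ∂R/∂z = 0
Sum = -2*y, which is exactly div F.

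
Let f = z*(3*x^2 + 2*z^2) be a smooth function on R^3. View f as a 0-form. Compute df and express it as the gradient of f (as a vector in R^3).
df = (6*x*z) dx + (0) dy + (3*x^2 + 6*z^2) dz; grad f = (6*x*z, 0, 3*x^2 + 6*z^2)

For a 0-form f, d f = (∂f/∂x) dx + (∂f/∂y) dy + (∂f/∂z) dz. The components of the vector representation are exactly the entries of grad f in Cartesian coordinates:
  ∂f/∂x = 6*x*z
  ∂f/∂y = 0
  ∂f/∂z = 3*x^2 + 6*z^2.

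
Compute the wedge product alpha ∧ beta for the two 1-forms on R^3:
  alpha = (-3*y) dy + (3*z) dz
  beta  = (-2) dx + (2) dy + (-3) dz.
alpha ∧ beta = (-6*y) dx ∧ dy + (9*y - 6*z) dy ∧ dz + (6*z) dx ∧ dz

Distribute the wedge, using dx_i ∧ dx_j = -dx_j ∧ dx_i and dx_i ∧ dx_i = 0. For each pair (i, j) with i < j, the coefficient of dx_i ∧ dx_j in alpha ∧ beta is (alpha_i * beta_j - alpha_j * beta_i). Collecting: alpha ∧ beta = (-6*y) dx ∧ dy + (9*y - 6*z) dy ∧ dz + (6*z) dx ∧ dz.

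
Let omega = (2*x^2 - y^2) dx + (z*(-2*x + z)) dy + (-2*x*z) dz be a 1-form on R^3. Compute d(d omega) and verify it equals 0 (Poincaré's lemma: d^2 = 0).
d(d omega) = 0

Step 1: d omega = sum_{i<j} (∂f_j/∂x_i - ∂f_i/∂x_j) dx_i ∧ dx_j:
  coeff of dx ∧ dy: 2*y - 2*z
  coeff of dx ∧ dz: -2*z
  coeff of dy ∧ dz: 2*x - 2*z
Step 2: Apply d again to each 2-form coefficient. The only possible 3-form in R^3 is dx ∧ dy ∧ dz, with coefficient
  ∂(coeff of dy∧dz)/∂x - ∂(coeff of dx∧dz)/∂y + ∂(coeff of dx∧dy)/∂z
  = ∂/∂x (2*x - 2*z) - ∂/∂y (-2*z) + ∂/∂z (2*y - 2*z).
Each of these terms simplifies to sums of mixed partials that cancel in pairs. The result is 0 (by equality of mixed partials for smooth functions — Schwarz / Clairaut).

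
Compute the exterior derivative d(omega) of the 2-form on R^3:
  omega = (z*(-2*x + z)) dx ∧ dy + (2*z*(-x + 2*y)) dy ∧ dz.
d(omega) = (-2*x) dx ∧ dy ∧ dz

For a 2-form omega = sum_{i<j} g_{ij} dx_i ∧ dx_j, the exterior derivative is
  d(omega) = sum_{i<j} d(g_{ij}) ∧ dx_i ∧ dx_j = sum_{i<j, k} (∂g_{ij}/∂x_k) dx_k ∧ dx_i ∧ dx_j.
Expand each term, using dx_k ∧ dx_i ∧ dx_j = sgn(permutation) dx_{(a)} ∧ dx_{(b)} ∧ dx_{(c)} with (a < b < c) sorted:
  d(z*(-2*x + z)) includes (∂/∂z)(z*(-2*x + z)) dz = (-2*x + 2*z) dz, which multiplied by dx ∧ dy gives (-2*x + 2*z) dx ∧ dy ∧ dz
  d(2*z*(-x + 2*y)) includes (∂/∂x)(2*z*(-x + 2*y)) dx = (-2*z) dx, which multiplied by dy ∧ dz gives (-2*z) dx ∧ dy ∧ dz
Collecting like 3-forms: d(omega) = (-2*x) dx ∧ dy ∧ dz.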